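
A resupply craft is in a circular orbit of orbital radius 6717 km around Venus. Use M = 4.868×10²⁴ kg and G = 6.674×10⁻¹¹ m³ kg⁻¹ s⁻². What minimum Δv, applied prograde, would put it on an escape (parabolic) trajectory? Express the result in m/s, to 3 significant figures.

Δv ≈ 2880 m/s

μ = GM = 6.674×10⁻¹¹ × 4.868×10²⁴ = 3.249×10¹⁴ m³/s².
r = 6717 km = 6.717×10⁶ m.
Circular speed v_c = √(μ/r) = 6955 m/s.
Escape speed v_esc = √(2μ/r) = √2 × v_c = 9835 m/s.
Δv = v_esc − v_c = 2881 m/s.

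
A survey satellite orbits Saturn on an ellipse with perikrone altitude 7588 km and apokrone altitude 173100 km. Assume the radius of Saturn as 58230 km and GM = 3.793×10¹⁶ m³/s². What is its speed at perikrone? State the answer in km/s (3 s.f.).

v ≈ 30.0 km/s

r_p = 58230 + 7588 = 65818 km = 6.5818×10⁷ m.
r_a = 58230 + 173100 = 231330 km = 2.3133×10⁸ m.
Semi-major axis a = (r_p + r_a)/2 = 1.4857×10⁵ km = 1.486×10⁸ m.
Vis-viva: v² = μ(2/r − 1/a) = 3.793×10¹⁶ × (3.039×10⁻⁸ − 6.731×10⁻⁹) = 8.973×10⁸ m²/s².
v = 29950 m/s = 29.95 km/s.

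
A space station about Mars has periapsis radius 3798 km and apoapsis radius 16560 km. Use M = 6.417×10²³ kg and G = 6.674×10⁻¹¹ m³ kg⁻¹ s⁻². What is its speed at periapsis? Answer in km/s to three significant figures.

v ≈ 4.28 km/s

μ = GM = 6.674×10⁻¹¹ × 6.417×10²³ = 4.283×10¹³ m³/s².
Semi-major axis a = (r_p + r_a)/2 = 10179 km = 1.018×10⁷ m.
Vis-viva: v² = μ(2/r − 1/a) = 4.283×10¹³ × (5.266×10⁻⁷ − 9.824×10⁻⁸) = 1.835×10⁷ m²/s².
v = 4283 m/s = 4.283 km/s.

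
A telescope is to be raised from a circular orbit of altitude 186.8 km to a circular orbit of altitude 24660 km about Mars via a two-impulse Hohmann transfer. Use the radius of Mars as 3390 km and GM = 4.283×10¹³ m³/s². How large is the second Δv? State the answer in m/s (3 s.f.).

Δv ≈ 648 m/s

r₁ = 3390 + 186.8 = 3576.8 km = 3.5768×10⁶ m.
r₂ = 3390 + 24660 = 28050 km = 2.8050×10⁷ m.
Transfer ellipse a_t = (r₁ + r₂)/2 = 1.581×10⁷ m.
At r₁: circular v_c1 = √(μ/r₁) = 3460 m/s; transfer-periapsis v_p = √[μ(2/r₁ − 1/a_t)] = 4609 m/s.
At r₂: circular v_c2 = √(μ/r₂) = 1236 m/s; transfer-apoapsis v_a = √[μ(2/r₂ − 1/a_t)] = 587.7 m/s.
Δv₂ = v_c2 − v_a = 648.0 m/s.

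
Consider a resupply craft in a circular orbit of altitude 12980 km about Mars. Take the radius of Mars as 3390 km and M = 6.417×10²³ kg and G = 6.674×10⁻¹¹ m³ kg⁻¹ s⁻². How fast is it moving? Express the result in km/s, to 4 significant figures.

μ = GM = 6.674×10⁻¹¹ × 6.417×10²³ = 4.283×10¹³ m³/s².
r = 3390 + 12980 = 16370 km = 1.6370×10⁷ m.
For a circular orbit v = √(μ/r) = √(4.283×10¹³ / 1.637×10⁷) = √(2.616×10⁶) = 1617 m/s.
That is 1.617 km/s.

v ≈ 1.617 km/s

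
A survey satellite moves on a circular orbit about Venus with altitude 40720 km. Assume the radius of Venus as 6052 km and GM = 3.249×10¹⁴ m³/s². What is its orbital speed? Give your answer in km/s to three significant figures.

v ≈ 2.64 km/s

r = 6052 + 40720 = 46772 km = 4.6772×10⁷ m.
For a circular orbit v = √(μ/r) = √(3.249×10¹⁴ / 4.677×10⁷) = √(6.946×10⁶) = 2636 m/s.
That is 2.636 km/s.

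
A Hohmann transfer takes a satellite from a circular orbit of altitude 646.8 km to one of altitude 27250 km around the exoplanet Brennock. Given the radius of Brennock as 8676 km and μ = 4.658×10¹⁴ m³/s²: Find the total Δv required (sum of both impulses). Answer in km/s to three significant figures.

r₁ = 8676 + 646.8 = 9322.8 km = 9.3228×10⁶ m.
r₂ = 8676 + 27250 = 35926 km = 3.5926×10⁷ m.
Transfer ellipse a_t = (r₁ + r₂)/2 = 2.262×10⁷ m.
At r₁: circular v_c1 = √(μ/r₁) = 7068 m/s; transfer-periapsis v_p = √[μ(2/r₁ − 1/a_t)] = 8907 m/s.
Δv₁ = v_p − v_c1 = 1839 m/s.
At r₂: circular v_c2 = √(μ/r₂) = 3601 m/s; transfer-apoapsis v_a = √[μ(2/r₂ − 1/a_t)] = 2311 m/s.
Δv₂ = v_c2 − v_a = 1289 m/s.
Total Δv = Δv₁ + Δv₂ = 3128 m/s = 3.128 km/s.

Δv_total ≈ 3.13 km/s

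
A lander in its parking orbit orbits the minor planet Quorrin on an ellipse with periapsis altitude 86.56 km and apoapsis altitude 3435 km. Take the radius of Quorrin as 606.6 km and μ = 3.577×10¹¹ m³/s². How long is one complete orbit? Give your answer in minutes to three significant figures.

T ≈ 638 minutes

r_p = 606.6 + 86.56 = 693.16 km = 6.9316×10⁵ m.
r_a = 606.6 + 3435 = 4041.6 km = 4.0416×10⁶ m.
Semi-major axis a = (r_p + r_a)/2 = (693.16 + 4041.6)/2 = 2367.4 km = 2.367×10⁶ m.
By Kepler's third law T = 2π√(a³/μ) = 2π × 6.090×10³ = 3.827×10⁴ s.
= 637.8 minutes.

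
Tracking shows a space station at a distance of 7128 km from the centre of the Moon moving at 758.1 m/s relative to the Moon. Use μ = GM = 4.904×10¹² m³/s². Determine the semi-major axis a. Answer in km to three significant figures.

r = 7.128×10⁶ m.
Vis-viva rearranged: 1/a = 2/r − v²/μ = 2.806×10⁻⁷ − 1.172×10⁻⁷ = 1.634×10⁻⁷ m⁻¹.
a = 6.120×10⁶ m = 6120.3 km.

a ≈ 6120 km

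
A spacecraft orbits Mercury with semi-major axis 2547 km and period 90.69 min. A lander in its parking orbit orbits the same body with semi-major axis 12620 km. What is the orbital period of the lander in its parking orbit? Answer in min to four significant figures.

T₂ ≈ 1000 min

Kepler's third law: T² ∝ a³, so T₂ = T₁ (a₂/a₁)^(3/2).
a₂/a₁ = 4.955, (a₂/a₁)^(3/2) = 11.03.
T₂ = 90.69 × 11.03 = 1000 min.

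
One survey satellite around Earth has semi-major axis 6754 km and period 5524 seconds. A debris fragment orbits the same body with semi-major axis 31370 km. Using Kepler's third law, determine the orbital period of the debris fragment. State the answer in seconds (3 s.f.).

Kepler's third law: T² ∝ a³, so T₂ = T₁ (a₂/a₁)^(3/2).
a₂/a₁ = 4.645, (a₂/a₁)^(3/2) = 10.01.
T₂ = 5524 × 10.01 = 55290 seconds.

T₂ ≈ 55300 seconds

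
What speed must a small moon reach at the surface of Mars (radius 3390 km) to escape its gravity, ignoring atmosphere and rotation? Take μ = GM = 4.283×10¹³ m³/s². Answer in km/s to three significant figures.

v_esc ≈ 5.03 km/s

r = R = 3.390×10⁶ m.
Escape speed v_esc = √(2μ/r) = √(2 × 4.283×10¹³ / 3.390×10⁶) = √(2.527×10⁷) = 5027 m/s.
= 5.027 km/s.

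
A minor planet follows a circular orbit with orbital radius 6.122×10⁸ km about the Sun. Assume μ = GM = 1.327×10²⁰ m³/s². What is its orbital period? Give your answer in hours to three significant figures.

T ≈ 72600 hours

r = 6.122×10⁸ km = 6.122×10¹¹ m.
Kepler's third law: T = 2π√(r³/μ) = 2π√((6.122×10¹¹)³ / 1.327×10²⁰).
r³/μ = 1.729×10¹⁵ s², so T = 2π × 4.158×10⁷ = 2.613×10⁸ s.
Converting: 2.613×10⁸ s ÷ 3600 = 72570 hours.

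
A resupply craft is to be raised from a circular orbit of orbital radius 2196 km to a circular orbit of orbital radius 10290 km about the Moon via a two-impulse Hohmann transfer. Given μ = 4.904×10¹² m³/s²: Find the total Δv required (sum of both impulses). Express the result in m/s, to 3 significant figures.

Δv_total ≈ 705 m/s

r₁ = 2196 km = 2.196×10⁶ m.
r₂ = 10290 km = 1.029×10⁷ m.
Transfer ellipse a_t = (r₁ + r₂)/2 = 6.243×10⁶ m.
At r₁: circular v_c1 = √(μ/r₁) = 1494 m/s; transfer-perilune v_p = √[μ(2/r₁ − 1/a_t)] = 1919 m/s.
Δv₁ = v_p − v_c1 = 424.2 m/s.
At r₂: circular v_c2 = √(μ/r₂) = 690.3 m/s; transfer-apolune v_a = √[μ(2/r₂ − 1/a_t)] = 409.4 m/s.
Δv₂ = v_c2 − v_a = 280.9 m/s.
Total Δv = Δv₁ + Δv₂ = 705.1 m/s.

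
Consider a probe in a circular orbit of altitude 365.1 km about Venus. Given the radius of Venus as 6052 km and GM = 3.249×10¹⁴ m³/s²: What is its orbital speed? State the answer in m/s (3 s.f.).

r = 6052 + 365.1 = 6417.1 km = 6.4171×10⁶ m.
For a circular orbit v = √(μ/r) = √(3.249×10¹⁴ / 6.417×10⁶) = √(5.063×10⁷) = 7116 m/s.

v ≈ 7120 m/s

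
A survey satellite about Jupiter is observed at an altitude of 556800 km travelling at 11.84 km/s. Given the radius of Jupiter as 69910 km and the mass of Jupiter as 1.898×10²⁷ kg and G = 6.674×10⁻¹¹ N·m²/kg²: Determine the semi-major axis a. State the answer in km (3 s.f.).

a ≈ 4.80×10⁵ km

μ = GM = 6.674×10⁻¹¹ × 1.898×10²⁷ = 1.267×10¹⁷ m³/s².
r = 69910 + 556800 = 6.2671×10⁵ km = 6.267×10⁸ m.
Vis-viva rearranged: 1/a = 2/r − v²/μ = 3.191×10⁻⁹ − 1.107×10⁻⁹ = 2.085×10⁻⁹ m⁻¹.
a = 4.797×10⁸ m = 4.7971×10⁵ km.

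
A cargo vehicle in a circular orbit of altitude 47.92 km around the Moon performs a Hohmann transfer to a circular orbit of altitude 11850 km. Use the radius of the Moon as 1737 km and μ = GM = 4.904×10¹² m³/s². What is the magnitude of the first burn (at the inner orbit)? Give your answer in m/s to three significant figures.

r₁ = 1737 + 47.92 = 1784.9 km = 1.7849×10⁶ m.
r₂ = 1737 + 11850 = 13587 km = 1.3587×10⁷ m.
Transfer ellipse a_t = (r₁ + r₂)/2 = 7.686×10⁶ m.
At r₁: circular v_c1 = √(μ/r₁) = 1658 m/s; transfer-perilune v_p = √[μ(2/r₁ − 1/a_t)] = 2204 m/s.
Δv₁ = v_p − v_c1 = 546.3 m/s.

Δv ≈ 546 m/s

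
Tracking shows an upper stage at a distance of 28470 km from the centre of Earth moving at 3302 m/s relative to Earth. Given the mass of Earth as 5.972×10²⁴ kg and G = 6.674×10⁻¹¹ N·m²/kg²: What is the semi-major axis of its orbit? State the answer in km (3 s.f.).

a ≈ 23300 km

μ = GM = 6.674×10⁻¹¹ × 5.972×10²⁴ = 3.986×10¹⁴ m³/s².
r = 2.847×10⁷ m.
Vis-viva rearranged: 1/a = 2/r − v²/μ = 7.025×10⁻⁸ − 2.736×10⁻⁸ = 4.289×10⁻⁸ m⁻¹.
a = 2.331×10⁷ m = 23313 km.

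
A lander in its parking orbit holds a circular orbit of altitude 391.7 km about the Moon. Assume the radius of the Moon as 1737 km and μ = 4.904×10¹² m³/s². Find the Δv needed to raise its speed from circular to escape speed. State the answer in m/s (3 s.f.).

Δv ≈ 629 m/s

r = 1737 + 391.7 = 2128.7 km = 2.1287×10⁶ m.
Circular speed v_c = √(μ/r) = 1518 m/s.
Escape speed v_esc = √(2μ/r) = √2 × v_c = 2147 m/s.
Δv = v_esc − v_c = 628.7 m/s.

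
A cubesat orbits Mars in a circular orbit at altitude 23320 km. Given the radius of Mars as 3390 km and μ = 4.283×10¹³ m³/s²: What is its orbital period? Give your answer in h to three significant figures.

T ≈ 36.8 h

r = 3390 + 23320 = 26710 km = 2.6710×10⁷ m.
Kepler's third law: T = 2π√(r³/μ) = 2π√((2.671×10⁷)³ / 4.283×10¹³).
r³/μ = 4.449×10⁸ s², so T = 2π × 2.109×10⁴ = 1.325×10⁵ s.
Converting: 1.325×10⁵ s ÷ 3600 = 36.81 h.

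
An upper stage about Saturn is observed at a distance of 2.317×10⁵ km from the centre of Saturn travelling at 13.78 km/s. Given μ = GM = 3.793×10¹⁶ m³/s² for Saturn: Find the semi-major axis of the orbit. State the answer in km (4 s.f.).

r = 2.317×10⁸ m.
Vis-viva rearranged: 1/a = 2/r − v²/μ = 8.632×10⁻⁹ − 5.006×10⁻⁹ = 3.626×10⁻⁹ m⁻¹.
a = 2.758×10⁸ m = 2.7582×10⁵ km.

a ≈ 2.758×10⁵ km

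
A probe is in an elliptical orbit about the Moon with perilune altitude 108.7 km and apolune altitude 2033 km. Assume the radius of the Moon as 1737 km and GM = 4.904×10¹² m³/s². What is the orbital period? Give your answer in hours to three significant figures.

T ≈ 3.71 hours

r_p = 1737 + 108.7 = 1845.7 km = 1.8457×10⁶ m.
r_a = 1737 + 2033 = 3770.0 km = 3.7700×10⁶ m.
Semi-major axis a = (r_p + r_a)/2 = (1845.7 + 3770.0)/2 = 2807.8 km = 2.808×10⁶ m.
By Kepler's third law T = 2π√(a³/μ) = 2π × 2.125×10³ = 1.335×10⁴ s.
= 3.708 hours.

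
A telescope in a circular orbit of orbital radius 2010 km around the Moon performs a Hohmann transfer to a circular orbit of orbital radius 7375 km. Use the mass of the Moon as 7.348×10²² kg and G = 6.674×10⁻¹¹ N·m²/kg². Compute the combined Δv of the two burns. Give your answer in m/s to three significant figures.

Δv_total ≈ 678 m/s

μ = GM = 6.674×10⁻¹¹ × 7.348×10²² = 4.904×10¹² m³/s².
r₁ = 2010 km = 2.010×10⁶ m.
r₂ = 7375 km = 7.375×10⁶ m.
Transfer ellipse a_t = (r₁ + r₂)/2 = 4.692×10⁶ m.
At r₁: circular v_c1 = √(μ/r₁) = 1562 m/s; transfer-perilune v_p = √[μ(2/r₁ − 1/a_t)] = 1958 m/s.
Δv₁ = v_p − v_c1 = 396.2 m/s.
At r₂: circular v_c2 = √(μ/r₂) = 815.4 m/s; transfer-apolune v_a = √[μ(2/r₂ − 1/a_t)] = 533.7 m/s.
Δv₂ = v_c2 − v_a = 281.8 m/s.
Total Δv = Δv₁ + Δv₂ = 678.0 m/s.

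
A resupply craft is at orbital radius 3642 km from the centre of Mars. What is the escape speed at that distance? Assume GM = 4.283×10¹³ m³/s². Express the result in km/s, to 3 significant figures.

v_esc ≈ 4.85 km/s

r = 3642 km = 3.642×10⁶ m.
Escape speed v_esc = √(2μ/r) = √(2 × 4.283×10¹³ / 3.642×10⁶) = √(2.352×10⁷) = 4850 m/s.
= 4.850 km/s.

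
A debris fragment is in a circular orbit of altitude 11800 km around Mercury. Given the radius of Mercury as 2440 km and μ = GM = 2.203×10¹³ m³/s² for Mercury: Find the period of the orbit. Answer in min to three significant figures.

r = 2440 + 11800 = 14240 km = 1.4240×10⁷ m.
Kepler's third law: T = 2π√(r³/μ) = 2π√((1.424×10⁷)³ / 2.203×10¹³).
r³/μ = 1.311×10⁸ s², so T = 2π × 1.145×10⁴ = 7.193×10⁴ s.
Converting: 7.193×10⁴ s ÷ 60.00 = 1199 min.

T ≈ 1200 min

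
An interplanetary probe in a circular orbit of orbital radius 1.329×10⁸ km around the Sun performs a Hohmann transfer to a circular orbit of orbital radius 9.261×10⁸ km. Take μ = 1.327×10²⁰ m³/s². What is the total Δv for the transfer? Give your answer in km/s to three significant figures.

Δv_total ≈ 16.2 km/s

r₁ = 1.329×10⁸ km = 1.329×10¹¹ m.
r₂ = 9.261×10⁸ km = 9.261×10¹¹ m.
Transfer ellipse a_t = (r₁ + r₂)/2 = 5.295×10¹¹ m.
At r₁: circular v_c1 = √(μ/r₁) = 31600 m/s; transfer-perihelion v_p = √[μ(2/r₁ − 1/a_t)] = 41790 m/s.
Δv₁ = v_p − v_c1 = 10190 m/s.
At r₂: circular v_c2 = √(μ/r₂) = 11970 m/s; transfer-aphelion v_a = √[μ(2/r₂ − 1/a_t)] = 5997 m/s.
Δv₂ = v_c2 − v_a = 5973 m/s.
Total Δv = Δv₁ + Δv₂ = 16160 m/s = 16.16 km/s.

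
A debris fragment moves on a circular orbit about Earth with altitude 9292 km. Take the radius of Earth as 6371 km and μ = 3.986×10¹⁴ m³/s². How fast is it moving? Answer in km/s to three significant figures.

v ≈ 5.04 km/s

r = 6371 + 9292 = 15663 km = 1.5663×10⁷ m.
For a circular orbit v = √(μ/r) = √(3.986×10¹⁴ / 1.566×10⁷) = √(2.545×10⁷) = 5045 m/s.
That is 5.045 km/s.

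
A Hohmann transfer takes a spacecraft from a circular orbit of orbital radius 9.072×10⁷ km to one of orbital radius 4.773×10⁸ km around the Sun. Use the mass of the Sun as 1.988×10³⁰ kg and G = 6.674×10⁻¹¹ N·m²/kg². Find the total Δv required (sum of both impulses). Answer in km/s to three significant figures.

μ = GM = 6.674×10⁻¹¹ × 1.988×10³⁰ = 1.327×10²⁰ m³/s².
r₁ = 9.072×10⁷ km = 9.072×10¹⁰ m.
r₂ = 4.773×10⁸ km = 4.773×10¹¹ m.
Transfer ellipse a_t = (r₁ + r₂)/2 = 2.840×10¹¹ m.
At r₁: circular v_c1 = √(μ/r₁) = 38240 m/s; transfer-perihelion v_p = √[μ(2/r₁ − 1/a_t)] = 49580 m/s.
Δv₁ = v_p − v_c1 = 11330 m/s.
At r₂: circular v_c2 = √(μ/r₂) = 16670 m/s; transfer-aphelion v_a = √[μ(2/r₂ − 1/a_t)] = 9423 m/s.
Δv₂ = v_c2 − v_a = 7250 m/s.
Total Δv = Δv₁ + Δv₂ = 18580 m/s = 18.58 km/s.

Δv_total ≈ 18.6 km/s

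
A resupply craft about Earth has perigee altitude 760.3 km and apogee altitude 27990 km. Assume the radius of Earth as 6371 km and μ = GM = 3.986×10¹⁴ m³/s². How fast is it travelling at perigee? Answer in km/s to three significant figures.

r_p = 6371 + 760.3 = 7131.3 km = 7.1313×10⁶ m.
r_a = 6371 + 27990 = 34361 km = 3.4361×10⁷ m.
Semi-major axis a = (r_p + r_a)/2 = 20746 km = 2.075×10⁷ m.
Vis-viva: v² = μ(2/r − 1/a) = 3.986×10¹⁴ × (2.805×10⁻⁷ − 4.820×10⁻⁸) = 9.258×10⁷ m²/s².
v = 9622 m/s = 9.622 km/s.

v ≈ 9.62 km/s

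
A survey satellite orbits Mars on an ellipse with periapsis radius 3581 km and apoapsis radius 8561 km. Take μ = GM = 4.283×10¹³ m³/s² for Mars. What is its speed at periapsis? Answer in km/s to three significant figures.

Semi-major axis a = (r_p + r_a)/2 = 6071.0 km = 6.071×10⁶ m.
Vis-viva: v² = μ(2/r − 1/a) = 4.283×10¹³ × (5.585×10⁻⁷ − 1.647×10⁻⁷) = 1.687×10⁷ m²/s².
v = 4107 m/s = 4.107 km/s.

v ≈ 4.11 km/s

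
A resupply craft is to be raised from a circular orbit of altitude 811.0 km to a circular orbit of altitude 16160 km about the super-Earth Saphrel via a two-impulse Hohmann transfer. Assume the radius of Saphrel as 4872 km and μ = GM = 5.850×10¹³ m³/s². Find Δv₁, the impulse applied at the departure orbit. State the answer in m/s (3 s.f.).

r₁ = 4872 + 811.0 = 5683.0 km = 5.6830×10⁶ m.
r₂ = 4872 + 16160 = 21032 km = 2.1032×10⁷ m.
Transfer ellipse a_t = (r₁ + r₂)/2 = 1.336×10⁷ m.
At r₁: circular v_c1 = √(μ/r₁) = 3208 m/s; transfer-periapsis v_p = √[μ(2/r₁ − 1/a_t)] = 4026 m/s.
Δv₁ = v_p − v_c1 = 817.5 m/s.

Δv ≈ 818 m/s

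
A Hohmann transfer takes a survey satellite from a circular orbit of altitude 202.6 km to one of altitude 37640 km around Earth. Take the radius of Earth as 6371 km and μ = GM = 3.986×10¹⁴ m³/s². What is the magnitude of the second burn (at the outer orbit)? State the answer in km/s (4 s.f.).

Δv ≈ 1.475 km/s

r₁ = 6371 + 202.6 = 6573.6 km = 6.5736×10⁶ m.
r₂ = 6371 + 37640 = 44011 km = 4.4011×10⁷ m.
Transfer ellipse a_t = (r₁ + r₂)/2 = 2.529×10⁷ m.
At r₁: circular v_c1 = √(μ/r₁) = 7787 m/s; transfer-perigee v_p = √[μ(2/r₁ − 1/a_t)] = 10270 m/s.
At r₂: circular v_c2 = √(μ/r₂) = 3009 m/s; transfer-apogee v_a = √[μ(2/r₂ − 1/a_t)] = 1534 m/s.
Δv₂ = v_c2 − v_a = 1475 m/s.
= 1.475 km/s.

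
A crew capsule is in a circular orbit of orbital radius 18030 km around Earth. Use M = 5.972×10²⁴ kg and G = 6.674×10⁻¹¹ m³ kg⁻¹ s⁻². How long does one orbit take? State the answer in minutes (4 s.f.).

μ = GM = 6.674×10⁻¹¹ × 5.972×10²⁴ = 3.986×10¹⁴ m³/s².
r = 18030 km = 1.803×10⁷ m.
Kepler's third law: T = 2π√(r³/μ) = 2π√((1.803×10⁷)³ / 3.986×10¹⁴).
r³/μ = 1.471×10⁷ s², so T = 2π × 3.835×10³ = 2.409×10⁴ s.
Converting: 2.409×10⁴ s ÷ 60.00 = 401.6 minutes.

T ≈ 401.6 minutes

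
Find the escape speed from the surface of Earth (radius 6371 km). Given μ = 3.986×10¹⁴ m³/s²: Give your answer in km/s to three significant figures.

v_esc ≈ 11.2 km/s

r = R = 6.371×10⁶ m.
Escape speed v_esc = √(2μ/r) = √(2 × 3.986×10¹⁴ / 6.371×10⁶) = √(1.251×10⁸) = 11190 m/s.
= 11.19 km/s.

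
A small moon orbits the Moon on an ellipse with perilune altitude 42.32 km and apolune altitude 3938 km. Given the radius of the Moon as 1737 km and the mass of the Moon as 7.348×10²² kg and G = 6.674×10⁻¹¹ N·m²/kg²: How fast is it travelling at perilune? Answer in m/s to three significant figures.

μ = GM = 6.674×10⁻¹¹ × 7.348×10²² = 4.904×10¹² m³/s².
r_p = 1737 + 42.32 = 1779.3 km = 1.7793×10⁶ m.
r_a = 1737 + 3938 = 5675.0 km = 5.6750×10⁶ m.
Semi-major axis a = (r_p + r_a)/2 = 3727.2 km = 3.727×10⁶ m.
Vis-viva: v² = μ(2/r − 1/a) = 4.904×10¹² × (1.124×10⁻⁶ − 2.683×10⁻⁷) = 4.197×10⁶ m²/s².
v = 2049 m/s.

v ≈ 2050 m/s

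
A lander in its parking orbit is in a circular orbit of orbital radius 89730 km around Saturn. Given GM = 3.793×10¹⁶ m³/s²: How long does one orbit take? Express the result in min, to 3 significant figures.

T ≈ 457 min

r = 89730 km = 8.973×10⁷ m.
Kepler's third law: T = 2π√(r³/μ) = 2π√((8.973×10⁷)³ / 3.793×10¹⁶).
r³/μ = 1.905×10⁷ s², so T = 2π × 4.364×10³ = 2.742×10⁴ s.
Converting: 2.742×10⁴ s ÷ 60.00 = 457.0 min.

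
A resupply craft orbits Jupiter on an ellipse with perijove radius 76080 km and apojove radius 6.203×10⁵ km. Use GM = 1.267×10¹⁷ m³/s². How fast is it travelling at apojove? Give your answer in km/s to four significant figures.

Semi-major axis a = (r_p + r_a)/2 = 3.4819×10⁵ km = 3.482×10⁸ m.
Vis-viva: v² = μ(2/r − 1/a) = 1.267×10¹⁷ × (3.224×10⁻⁹ − 2.872×10⁻⁹) = 4.463×10⁷ m²/s².
v = 6681 m/s = 6.681 km/s.

v ≈ 6.681 km/s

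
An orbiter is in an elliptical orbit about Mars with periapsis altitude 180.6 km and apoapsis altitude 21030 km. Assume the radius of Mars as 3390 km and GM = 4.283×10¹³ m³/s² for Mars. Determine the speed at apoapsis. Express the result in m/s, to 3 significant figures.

v ≈ 669 m/s

r_p = 3390 + 180.6 = 3570.6 km = 3.5706×10⁶ m.
r_a = 3390 + 21030 = 24420 km = 2.4420×10⁷ m.
Semi-major axis a = (r_p + r_a)/2 = 13995 km = 1.400×10⁷ m.
Vis-viva: v² = μ(2/r − 1/a) = 4.283×10¹³ × (8.190×10⁻⁸ − 7.145×10⁻⁸) = 4.475×10⁵ m²/s².
v = 668.9 m/s.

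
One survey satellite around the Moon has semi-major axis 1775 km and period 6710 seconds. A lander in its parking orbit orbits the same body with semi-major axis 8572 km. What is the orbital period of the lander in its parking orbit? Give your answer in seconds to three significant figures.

T₂ ≈ 71200 seconds

Kepler's third law: T² ∝ a³, so T₂ = T₁ (a₂/a₁)^(3/2).
a₂/a₁ = 4.829, (a₂/a₁)^(3/2) = 10.61.
T₂ = 6710 × 10.61 = 71210 seconds.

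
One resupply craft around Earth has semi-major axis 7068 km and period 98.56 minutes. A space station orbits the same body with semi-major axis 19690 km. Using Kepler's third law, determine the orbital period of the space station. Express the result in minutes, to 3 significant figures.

T₂ ≈ 458 minutes

Kepler's third law: T² ∝ a³, so T₂ = T₁ (a₂/a₁)^(3/2).
a₂/a₁ = 2.786, (a₂/a₁)^(3/2) = 4.650.
T₂ = 98.56 × 4.650 = 458.3 minutes.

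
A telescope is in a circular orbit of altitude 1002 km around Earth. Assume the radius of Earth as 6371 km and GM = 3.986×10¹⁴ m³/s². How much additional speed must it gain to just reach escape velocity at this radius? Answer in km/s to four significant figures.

r = 6371 + 1002 = 7373.0 km = 7.3730×10⁶ m.
Circular speed v_c = √(μ/r) = 7353 m/s.
Escape speed v_esc = √(2μ/r) = √2 × v_c = 10400 m/s.
Δv = v_esc − v_c = 3046 m/s = 3.046 km/s.

Δv ≈ 3.046 km/s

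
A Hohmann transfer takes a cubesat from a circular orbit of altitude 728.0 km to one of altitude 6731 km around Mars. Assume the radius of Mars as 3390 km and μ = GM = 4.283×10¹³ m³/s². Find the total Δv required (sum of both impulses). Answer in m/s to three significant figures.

Δv_total ≈ 1110 m/s

r₁ = 3390 + 728.0 = 4118.0 km = 4.1180×10⁶ m.
r₂ = 3390 + 6731 = 10121 km = 1.0121×10⁷ m.
Transfer ellipse a_t = (r₁ + r₂)/2 = 7.120×10⁶ m.
At r₁: circular v_c1 = √(μ/r₁) = 3225 m/s; transfer-periapsis v_p = √[μ(2/r₁ − 1/a_t)] = 3845 m/s.
Δv₁ = v_p − v_c1 = 620.2 m/s.
At r₂: circular v_c2 = √(μ/r₂) = 2057 m/s; transfer-apoapsis v_a = √[μ(2/r₂ − 1/a_t)] = 1565 m/s.
Δv₂ = v_c2 − v_a = 492.6 m/s.
Total Δv = Δv₁ + Δv₂ = 1113 m/s.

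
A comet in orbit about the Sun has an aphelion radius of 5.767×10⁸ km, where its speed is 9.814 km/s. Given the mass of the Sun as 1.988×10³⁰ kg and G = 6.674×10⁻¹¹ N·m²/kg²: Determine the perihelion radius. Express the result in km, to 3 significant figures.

perihelion radius ≈ 1.53×10⁸ km

μ = GM = 6.674×10⁻¹¹ × 1.988×10³⁰ = 1.327×10²⁰ m³/s².
r_a = 5.767×10¹¹ m.
Specific energy ε = v²/2 − μ/r = -1.819×10⁸ J/kg, so a = −μ/(2ε) = 3.647×10¹¹ m.
The apsides satisfy r_p + r_a = 2a, so the perihelion radius is 2a − r_a = 1.527×10¹¹ m = 1.5267×10⁸ km.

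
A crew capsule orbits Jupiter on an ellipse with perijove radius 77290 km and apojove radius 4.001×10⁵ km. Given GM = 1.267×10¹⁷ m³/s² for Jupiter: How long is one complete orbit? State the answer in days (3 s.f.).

T ≈ 0.753 days

Semi-major axis a = (r_p + r_a)/2 = (77290 + 4.0010×10⁵)/2 = 2.3870×10⁵ km = 2.387×10⁸ m.
By Kepler's third law T = 2π√(a³/μ) = 2π × 1.036×10⁴ = 6.510×10⁴ s.
= 0.7534 days.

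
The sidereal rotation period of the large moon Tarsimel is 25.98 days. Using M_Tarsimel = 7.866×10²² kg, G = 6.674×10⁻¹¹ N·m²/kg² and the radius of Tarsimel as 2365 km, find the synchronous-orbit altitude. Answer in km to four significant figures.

μ = GM = 6.674×10⁻¹¹ × 7.866×10²² = 5.250×10¹² m³/s².
T = 25.98 days = 2.245×10⁶ s.
A synchronous orbit has period T, so by Kepler's third law a = (μT²/4π²)^(1/3).
μT²/4π² = 5.250×10¹² × (2.245×10⁶)² / 39.48 = 6.700×10²³ m³.
a = 8.750×10⁷ m = 87504 km.
Altitude h = a − R = 87504 − 2365 = 85139 km.

h_sync ≈ 85140 km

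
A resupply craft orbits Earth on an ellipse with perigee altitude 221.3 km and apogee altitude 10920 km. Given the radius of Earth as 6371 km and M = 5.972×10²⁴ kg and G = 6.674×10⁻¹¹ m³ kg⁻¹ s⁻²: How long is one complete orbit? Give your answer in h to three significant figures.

μ = GM = 6.674×10⁻¹¹ × 5.972×10²⁴ = 3.986×10¹⁴ m³/s².
r_p = 6371 + 221.3 = 6592.3 km = 6.5923×10⁶ m.
r_a = 6371 + 10920 = 17291 km = 1.7291×10⁷ m.
Semi-major axis a = (r_p + r_a)/2 = (6592.3 + 17291)/2 = 11942 km = 1.194×10⁷ m.
By Kepler's third law T = 2π√(a³/μ) = 2π × 2.067×10³ = 1.299×10⁴ s.
= 3.608 h.

T ≈ 3.61 h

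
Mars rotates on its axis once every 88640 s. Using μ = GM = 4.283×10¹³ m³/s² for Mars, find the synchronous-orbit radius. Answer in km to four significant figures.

r_sync ≈ 20430 km

A synchronous orbit has period T, so by Kepler's third law a = (μT²/4π²)^(1/3).
μT²/4π² = 4.283×10¹³ × (8.864×10⁴)² / 39.48 = 8.524×10²¹ m³.
a = 2.043×10⁷ m = 20428 km.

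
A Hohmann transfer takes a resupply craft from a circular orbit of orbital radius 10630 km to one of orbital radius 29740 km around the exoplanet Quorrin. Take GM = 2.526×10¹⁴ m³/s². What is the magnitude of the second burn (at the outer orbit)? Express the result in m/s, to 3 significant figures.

r₁ = 10630 km = 1.063×10⁷ m.
r₂ = 29740 km = 2.974×10⁷ m.
Transfer ellipse a_t = (r₁ + r₂)/2 = 2.018×10⁷ m.
At r₁: circular v_c1 = √(μ/r₁) = 4875 m/s; transfer-periapsis v_p = √[μ(2/r₁ − 1/a_t)] = 5917 m/s.
At r₂: circular v_c2 = √(μ/r₂) = 2914 m/s; transfer-apoapsis v_a = √[μ(2/r₂ − 1/a_t)] = 2115 m/s.
Δv₂ = v_c2 − v_a = 799.4 m/s.

Δv ≈ 799 m/s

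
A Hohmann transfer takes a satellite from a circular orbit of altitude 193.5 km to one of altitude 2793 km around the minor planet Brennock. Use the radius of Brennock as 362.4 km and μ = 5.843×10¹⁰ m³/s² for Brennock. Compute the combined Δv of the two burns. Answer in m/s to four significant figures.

r₁ = 362.4 + 193.5 = 555.90 km = 5.5590×10⁵ m.
r₂ = 362.4 + 2793 = 3155.4 km = 3.1554×10⁶ m.
Transfer ellipse a_t = (r₁ + r₂)/2 = 1.856×10⁶ m.
At r₁: circular v_c1 = √(μ/r₁) = 324.2 m/s; transfer-periapsis v_p = √[μ(2/r₁ − 1/a_t)] = 422.8 m/s.
Δv₁ = v_p − v_c1 = 98.56 m/s.
At r₂: circular v_c2 = √(μ/r₂) = 136.1 m/s; transfer-apoapsis v_a = √[μ(2/r₂ − 1/a_t)] = 74.48 m/s.
Δv₂ = v_c2 − v_a = 61.60 m/s.
Total Δv = Δv₁ + Δv₂ = 160.2 m/s.

Δv_total ≈ 160.2 m/s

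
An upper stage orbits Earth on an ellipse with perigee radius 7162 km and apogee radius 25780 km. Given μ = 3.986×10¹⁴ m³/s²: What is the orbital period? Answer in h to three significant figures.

Semi-major axis a = (r_p + r_a)/2 = (7162.0 + 25780)/2 = 16471 km = 1.647×10⁷ m.
By Kepler's third law T = 2π√(a³/μ) = 2π × 3.348×10³ = 2.104×10⁴ s.
= 5.844 h.

T ≈ 5.84 h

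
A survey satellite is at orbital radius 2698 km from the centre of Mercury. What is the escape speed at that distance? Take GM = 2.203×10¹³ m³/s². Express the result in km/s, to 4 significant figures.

r = 2698 km = 2.698×10⁶ m.
Escape speed v_esc = √(2μ/r) = √(2 × 2.203×10¹³ / 2.698×10⁶) = √(1.633×10⁷) = 4041 m/s.
= 4.041 km/s.

v_esc ≈ 4.041 km/s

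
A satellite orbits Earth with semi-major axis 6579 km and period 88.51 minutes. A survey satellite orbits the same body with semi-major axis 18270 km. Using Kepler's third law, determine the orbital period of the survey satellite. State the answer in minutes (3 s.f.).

T₂ ≈ 410 minutes

Kepler's third law: T² ∝ a³, so T₂ = T₁ (a₂/a₁)^(3/2).
a₂/a₁ = 2.777, (a₂/a₁)^(3/2) = 4.628.
T₂ = 88.51 × 4.628 = 409.6 minutes.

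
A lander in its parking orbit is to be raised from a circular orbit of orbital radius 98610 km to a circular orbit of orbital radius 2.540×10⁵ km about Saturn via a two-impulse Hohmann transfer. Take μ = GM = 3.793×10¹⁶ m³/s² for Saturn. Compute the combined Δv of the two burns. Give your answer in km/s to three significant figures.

r₁ = 98610 km = 9.861×10⁷ m.
r₂ = 2.540×10⁵ km = 2.540×10⁸ m.
Transfer ellipse a_t = (r₁ + r₂)/2 = 1.763×10⁸ m.
At r₁: circular v_c1 = √(μ/r₁) = 19610 m/s; transfer-perikrone v_p = √[μ(2/r₁ − 1/a_t)] = 23540 m/s.
Δv₁ = v_p − v_c1 = 3928 m/s.
At r₂: circular v_c2 = √(μ/r₂) = 12220 m/s; transfer-apokrone v_a = √[μ(2/r₂ − 1/a_t)] = 9139 m/s.
Δv₂ = v_c2 − v_a = 3081 m/s.
Total Δv = Δv₁ + Δv₂ = 7009 m/s = 7.009 km/s.

Δv_total ≈ 7.01 km/s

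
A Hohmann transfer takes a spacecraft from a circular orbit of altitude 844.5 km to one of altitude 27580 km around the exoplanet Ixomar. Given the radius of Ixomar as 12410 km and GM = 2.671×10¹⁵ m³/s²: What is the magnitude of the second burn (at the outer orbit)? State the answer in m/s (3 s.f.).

r₁ = 12410 + 844.5 = 13254 km = 1.3254×10⁷ m.
r₂ = 12410 + 27580 = 39990 km = 3.9990×10⁷ m.
Transfer ellipse a_t = (r₁ + r₂)/2 = 2.662×10⁷ m.
At r₁: circular v_c1 = √(μ/r₁) = 14200 m/s; transfer-periapsis v_p = √[μ(2/r₁ − 1/a_t)] = 17400 m/s.
At r₂: circular v_c2 = √(μ/r₂) = 8173 m/s; transfer-apoapsis v_a = √[μ(2/r₂ − 1/a_t)] = 5767 m/s.
Δv₂ = v_c2 − v_a = 2406 m/s.

Δv ≈ 2410 m/s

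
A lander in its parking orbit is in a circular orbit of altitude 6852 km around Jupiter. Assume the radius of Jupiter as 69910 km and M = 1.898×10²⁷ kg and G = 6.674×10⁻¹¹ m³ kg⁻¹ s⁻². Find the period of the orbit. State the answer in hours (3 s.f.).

μ = GM = 6.674×10⁻¹¹ × 1.898×10²⁷ = 1.267×10¹⁷ m³/s².
r = 69910 + 6852 = 76762 km = 7.6762×10⁷ m.
Kepler's third law: T = 2π√(r³/μ) = 2π√((7.676×10⁷)³ / 1.267×10¹⁷).
r³/μ = 3.571×10⁶ s², so T = 2π × 1.890×10³ = 1.187×10⁴ s.
Converting: 1.187×10⁴ s ÷ 3600 = 3.298 hours.

T ≈ 3.30 hours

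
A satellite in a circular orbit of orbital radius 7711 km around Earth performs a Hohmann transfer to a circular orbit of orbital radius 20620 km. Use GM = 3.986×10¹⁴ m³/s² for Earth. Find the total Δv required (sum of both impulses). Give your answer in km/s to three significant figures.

r₁ = 7711 km = 7.711×10⁶ m.
r₂ = 20620 km = 2.062×10⁷ m.
Transfer ellipse a_t = (r₁ + r₂)/2 = 1.417×10⁷ m.
At r₁: circular v_c1 = √(μ/r₁) = 7190 m/s; transfer-perigee v_p = √[μ(2/r₁ − 1/a_t)] = 8674 m/s.
Δv₁ = v_p − v_c1 = 1485 m/s.
At r₂: circular v_c2 = √(μ/r₂) = 4397 m/s; transfer-apogee v_a = √[μ(2/r₂ − 1/a_t)] = 3244 m/s.
Δv₂ = v_c2 − v_a = 1153 m/s.
Total Δv = Δv₁ + Δv₂ = 2638 m/s = 2.638 km/s.

Δv_total ≈ 2.64 km/s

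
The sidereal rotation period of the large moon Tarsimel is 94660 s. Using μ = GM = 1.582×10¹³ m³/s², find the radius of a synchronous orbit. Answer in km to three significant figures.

r_sync ≈ 15300 km

A synchronous orbit has period T, so by Kepler's third law a = (μT²/4π²)^(1/3).
μT²/4π² = 1.582×10¹³ × (9.466×10⁴)² / 39.48 = 3.591×10²¹ m³.
a = 1.531×10⁷ m = 15313 km.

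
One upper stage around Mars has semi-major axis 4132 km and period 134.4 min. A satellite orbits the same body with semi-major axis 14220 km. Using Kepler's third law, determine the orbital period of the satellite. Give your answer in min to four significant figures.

T₂ ≈ 858.0 min

Kepler's third law: T² ∝ a³, so T₂ = T₁ (a₂/a₁)^(3/2).
a₂/a₁ = 3.441, (a₂/a₁)^(3/2) = 6.384.
T₂ = 134.4 × 6.384 = 858.0 min.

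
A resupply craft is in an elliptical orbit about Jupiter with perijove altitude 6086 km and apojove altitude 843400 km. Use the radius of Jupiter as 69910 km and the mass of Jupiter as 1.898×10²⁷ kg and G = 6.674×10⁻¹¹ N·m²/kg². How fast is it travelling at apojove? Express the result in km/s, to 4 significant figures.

μ = GM = 6.674×10⁻¹¹ × 1.898×10²⁷ = 1.267×10¹⁷ m³/s².
r_p = 69910 + 6086 = 75996 km = 7.5996×10⁷ m.
r_a = 69910 + 843400 = 913310 km = 9.1331×10⁸ m.
Semi-major axis a = (r_p + r_a)/2 = 4.9465×10⁵ km = 4.947×10⁸ m.
Vis-viva: v² = μ(2/r − 1/a) = 1.267×10¹⁷ × (2.190×10⁻⁹ − 2.022×10⁻⁹) = 2.131×10⁷ m²/s².
v = 4616 m/s = 4.616 km/s.

v ≈ 4.616 km/s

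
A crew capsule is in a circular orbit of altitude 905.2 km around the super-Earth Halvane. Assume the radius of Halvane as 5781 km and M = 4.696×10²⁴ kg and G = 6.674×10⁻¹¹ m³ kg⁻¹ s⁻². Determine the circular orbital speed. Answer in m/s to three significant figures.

μ = GM = 6.674×10⁻¹¹ × 4.696×10²⁴ = 3.134×10¹⁴ m³/s².
r = 5781 + 905.2 = 6686.2 km = 6.6862×10⁶ m.
For a circular orbit v = √(μ/r) = √(3.134×10¹⁴ / 6.686×10⁶) = √(4.687×10⁷) = 6846 m/s.

v ≈ 6850 m/s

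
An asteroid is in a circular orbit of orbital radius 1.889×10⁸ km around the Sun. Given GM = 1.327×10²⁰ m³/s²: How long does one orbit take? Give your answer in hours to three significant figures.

T ≈ 12400 hours

r = 1.889×10⁸ km = 1.889×10¹¹ m.
Kepler's third law: T = 2π√(r³/μ) = 2π√((1.889×10¹¹)³ / 1.327×10²⁰).
r³/μ = 5.080×10¹³ s², so T = 2π × 7.127×10⁶ = 4.478×10⁷ s.
Converting: 4.478×10⁷ s ÷ 3600 = 12440 hours.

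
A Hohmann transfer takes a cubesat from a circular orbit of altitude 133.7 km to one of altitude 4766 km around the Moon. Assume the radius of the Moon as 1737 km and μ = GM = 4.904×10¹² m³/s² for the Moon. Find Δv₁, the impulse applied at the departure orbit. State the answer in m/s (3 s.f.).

Δv ≈ 399 m/s

r₁ = 1737 + 133.7 = 1870.7 km = 1.8707×10⁶ m.
r₂ = 1737 + 4766 = 6503.0 km = 6.5030×10⁶ m.
Transfer ellipse a_t = (r₁ + r₂)/2 = 4.187×10⁶ m.
At r₁: circular v_c1 = √(μ/r₁) = 1619 m/s; transfer-perilune v_p = √[μ(2/r₁ − 1/a_t)] = 2018 m/s.
Δv₁ = v_p − v_c1 = 398.7 m/s.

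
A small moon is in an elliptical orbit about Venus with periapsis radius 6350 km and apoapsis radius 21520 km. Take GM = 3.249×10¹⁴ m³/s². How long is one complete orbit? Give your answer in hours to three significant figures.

Semi-major axis a = (r_p + r_a)/2 = (6350.0 + 21520)/2 = 13935 km = 1.394×10⁷ m.
By Kepler's third law T = 2π√(a³/μ) = 2π × 2.886×10³ = 1.813×10⁴ s.
= 5.037 hours.

T ≈ 5.04 hours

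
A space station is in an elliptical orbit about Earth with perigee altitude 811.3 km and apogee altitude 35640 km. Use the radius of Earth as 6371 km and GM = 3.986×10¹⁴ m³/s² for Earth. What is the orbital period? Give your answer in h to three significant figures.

r_p = 6371 + 811.3 = 7182.3 km = 7.1823×10⁶ m.
r_a = 6371 + 35640 = 42011 km = 4.2011×10⁷ m.
Semi-major axis a = (r_p + r_a)/2 = (7182.3 + 42011)/2 = 24597 km = 2.460×10⁷ m.
By Kepler's third law T = 2π√(a³/μ) = 2π × 6.110×10³ = 3.839×10⁴ s.
= 10.66 h.

T ≈ 10.7 h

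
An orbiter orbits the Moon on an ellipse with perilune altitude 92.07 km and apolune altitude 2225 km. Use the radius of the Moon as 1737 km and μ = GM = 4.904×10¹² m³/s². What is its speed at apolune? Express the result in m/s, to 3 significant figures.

v ≈ 884 m/s

r_p = 1737 + 92.07 = 1829.1 km = 1.8291×10⁶ m.
r_a = 1737 + 2225 = 3962.0 km = 3.9620×10⁶ m.
Semi-major axis a = (r_p + r_a)/2 = 2895.5 km = 2.896×10⁶ m.
Vis-viva: v² = μ(2/r − 1/a) = 4.904×10¹² × (5.048×10⁻⁷ − 3.454×10⁻⁷) = 7.819×10⁵ m²/s².
v = 884.2 m/s.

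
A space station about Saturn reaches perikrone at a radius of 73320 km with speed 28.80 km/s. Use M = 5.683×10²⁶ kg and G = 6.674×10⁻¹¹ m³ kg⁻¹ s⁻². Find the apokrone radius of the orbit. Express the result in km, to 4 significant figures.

μ = GM = 6.674×10⁻¹¹ × 5.683×10²⁶ = 3.793×10¹⁶ m³/s².
r_p = 7.332×10⁷ m.
Specific energy ε = v²/2 − μ/r = -1.026×10⁸ J/kg, so a = −μ/(2ε) = 1.849×10⁸ m.
The apsides satisfy r_p + r_a = 2a, so the apokrone radius is 2a − r_p = 2.964×10⁸ m = 2.9643×10⁵ km.

apokrone radius ≈ 2.964×10⁵ km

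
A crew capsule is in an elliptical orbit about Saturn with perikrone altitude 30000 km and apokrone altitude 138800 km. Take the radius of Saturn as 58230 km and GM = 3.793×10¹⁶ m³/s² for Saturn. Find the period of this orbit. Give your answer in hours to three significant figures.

r_p = 58230 + 30000 = 88230 km = 8.8230×10⁷ m.
r_a = 58230 + 138800 = 197030 km = 1.9703×10⁸ m.
Semi-major axis a = (r_p + r_a)/2 = (88230 + 1.9703×10⁵)/2 = 1.4263×10⁵ km = 1.426×10⁸ m.
By Kepler's third law T = 2π√(a³/μ) = 2π × 8.746×10³ = 5.495×10⁴ s.
= 15.27 hours.

T ≈ 15.3 hours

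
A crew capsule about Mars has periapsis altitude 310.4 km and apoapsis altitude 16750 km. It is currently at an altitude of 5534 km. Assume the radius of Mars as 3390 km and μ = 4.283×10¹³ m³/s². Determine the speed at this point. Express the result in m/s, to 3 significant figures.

v ≈ 2450 m/s

r_p = 3390 + 310.4 = 3700.4 km = 3.7004×10⁶ m.
r_a = 3390 + 16750 = 20140 km = 2.0140×10⁷ m.
r = 3390 + 5534 = 8924.0 km = 8.924×10⁶ m.
Semi-major axis a = (r_p + r_a)/2 = 11920 km = 1.192×10⁷ m.
Vis-viva: v² = μ(2/r − 1/a) = 4.283×10¹³ × (2.241×10⁻⁷ − 8.389×10⁻⁸) = 6.006×10⁶ m²/s².
v = 2451 m/s.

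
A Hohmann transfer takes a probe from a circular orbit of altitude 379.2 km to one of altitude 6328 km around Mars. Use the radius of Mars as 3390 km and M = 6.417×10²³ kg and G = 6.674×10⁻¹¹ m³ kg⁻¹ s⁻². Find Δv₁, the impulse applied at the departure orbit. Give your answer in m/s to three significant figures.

Δv ≈ 676 m/s

μ = GM = 6.674×10⁻¹¹ × 6.417×10²³ = 4.283×10¹³ m³/s².
r₁ = 3390 + 379.2 = 3769.2 km = 3.7692×10⁶ m.
r₂ = 3390 + 6328 = 9718.0 km = 9.7180×10⁶ m.
Transfer ellipse a_t = (r₁ + r₂)/2 = 6.744×10⁶ m.
At r₁: circular v_c1 = √(μ/r₁) = 3371 m/s; transfer-periapsis v_p = √[μ(2/r₁ − 1/a_t)] = 4046 m/s.
Δv₁ = v_p − v_c1 = 675.7 m/s.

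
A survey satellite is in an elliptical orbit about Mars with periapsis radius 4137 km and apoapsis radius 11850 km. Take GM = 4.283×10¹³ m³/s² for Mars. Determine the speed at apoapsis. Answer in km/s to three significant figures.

v ≈ 1.37 km/s

Semi-major axis a = (r_p + r_a)/2 = 7993.5 km = 7.994×10⁶ m.
Vis-viva: v² = μ(2/r − 1/a) = 4.283×10¹³ × (1.688×10⁻⁷ − 1.251×10⁻⁷) = 1.871×10⁶ m²/s².
v = 1368 m/s = 1.368 km/s.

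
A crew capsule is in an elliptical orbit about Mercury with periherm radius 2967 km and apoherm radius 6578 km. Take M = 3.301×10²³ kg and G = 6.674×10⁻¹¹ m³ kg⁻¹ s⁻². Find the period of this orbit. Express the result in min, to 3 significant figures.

μ = GM = 6.674×10⁻¹¹ × 3.301×10²³ = 2.203×10¹³ m³/s².
Semi-major axis a = (r_p + r_a)/2 = (2967.0 + 6578.0)/2 = 4772.5 km = 4.772×10⁶ m.
By Kepler's third law T = 2π√(a³/μ) = 2π × 2.221×10³ = 1.396×10⁴ s.
= 232.6 min.

T ≈ 233 min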